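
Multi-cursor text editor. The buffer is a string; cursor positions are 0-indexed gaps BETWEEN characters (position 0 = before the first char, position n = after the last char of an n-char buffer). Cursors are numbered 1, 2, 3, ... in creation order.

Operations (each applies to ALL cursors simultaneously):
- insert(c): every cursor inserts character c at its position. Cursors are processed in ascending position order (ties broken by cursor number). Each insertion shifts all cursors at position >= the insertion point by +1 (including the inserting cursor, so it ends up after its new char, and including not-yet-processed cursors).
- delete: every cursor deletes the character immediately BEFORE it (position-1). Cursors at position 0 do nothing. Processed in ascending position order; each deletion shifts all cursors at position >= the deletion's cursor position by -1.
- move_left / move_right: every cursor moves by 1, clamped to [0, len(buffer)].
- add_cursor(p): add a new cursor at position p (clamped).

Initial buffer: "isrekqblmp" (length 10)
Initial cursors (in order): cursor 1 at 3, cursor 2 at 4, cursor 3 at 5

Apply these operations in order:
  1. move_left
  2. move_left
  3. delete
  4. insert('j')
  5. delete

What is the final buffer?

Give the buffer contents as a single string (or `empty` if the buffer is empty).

Answer: ekqblmp

Derivation:
After op 1 (move_left): buffer="isrekqblmp" (len 10), cursors c1@2 c2@3 c3@4, authorship ..........
After op 2 (move_left): buffer="isrekqblmp" (len 10), cursors c1@1 c2@2 c3@3, authorship ..........
After op 3 (delete): buffer="ekqblmp" (len 7), cursors c1@0 c2@0 c3@0, authorship .......
After op 4 (insert('j')): buffer="jjjekqblmp" (len 10), cursors c1@3 c2@3 c3@3, authorship 123.......
After op 5 (delete): buffer="ekqblmp" (len 7), cursors c1@0 c2@0 c3@0, authorship .......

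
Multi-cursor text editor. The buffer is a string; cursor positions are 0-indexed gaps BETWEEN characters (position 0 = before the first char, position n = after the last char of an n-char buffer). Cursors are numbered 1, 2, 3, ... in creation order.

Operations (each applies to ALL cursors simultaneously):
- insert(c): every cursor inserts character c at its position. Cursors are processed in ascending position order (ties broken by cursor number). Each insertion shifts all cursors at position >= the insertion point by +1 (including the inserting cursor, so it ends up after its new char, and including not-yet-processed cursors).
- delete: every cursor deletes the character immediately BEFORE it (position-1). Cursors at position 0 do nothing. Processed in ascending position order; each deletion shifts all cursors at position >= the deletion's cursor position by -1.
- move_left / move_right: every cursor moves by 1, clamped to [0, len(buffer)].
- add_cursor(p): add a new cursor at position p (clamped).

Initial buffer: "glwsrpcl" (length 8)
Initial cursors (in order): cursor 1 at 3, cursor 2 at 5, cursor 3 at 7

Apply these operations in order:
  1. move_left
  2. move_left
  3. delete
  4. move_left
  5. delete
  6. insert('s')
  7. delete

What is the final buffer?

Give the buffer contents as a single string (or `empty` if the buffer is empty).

After op 1 (move_left): buffer="glwsrpcl" (len 8), cursors c1@2 c2@4 c3@6, authorship ........
After op 2 (move_left): buffer="glwsrpcl" (len 8), cursors c1@1 c2@3 c3@5, authorship ........
After op 3 (delete): buffer="lspcl" (len 5), cursors c1@0 c2@1 c3@2, authorship .....
After op 4 (move_left): buffer="lspcl" (len 5), cursors c1@0 c2@0 c3@1, authorship .....
After op 5 (delete): buffer="spcl" (len 4), cursors c1@0 c2@0 c3@0, authorship ....
After op 6 (insert('s')): buffer="sssspcl" (len 7), cursors c1@3 c2@3 c3@3, authorship 123....
After op 7 (delete): buffer="spcl" (len 4), cursors c1@0 c2@0 c3@0, authorship ....

Answer: spcl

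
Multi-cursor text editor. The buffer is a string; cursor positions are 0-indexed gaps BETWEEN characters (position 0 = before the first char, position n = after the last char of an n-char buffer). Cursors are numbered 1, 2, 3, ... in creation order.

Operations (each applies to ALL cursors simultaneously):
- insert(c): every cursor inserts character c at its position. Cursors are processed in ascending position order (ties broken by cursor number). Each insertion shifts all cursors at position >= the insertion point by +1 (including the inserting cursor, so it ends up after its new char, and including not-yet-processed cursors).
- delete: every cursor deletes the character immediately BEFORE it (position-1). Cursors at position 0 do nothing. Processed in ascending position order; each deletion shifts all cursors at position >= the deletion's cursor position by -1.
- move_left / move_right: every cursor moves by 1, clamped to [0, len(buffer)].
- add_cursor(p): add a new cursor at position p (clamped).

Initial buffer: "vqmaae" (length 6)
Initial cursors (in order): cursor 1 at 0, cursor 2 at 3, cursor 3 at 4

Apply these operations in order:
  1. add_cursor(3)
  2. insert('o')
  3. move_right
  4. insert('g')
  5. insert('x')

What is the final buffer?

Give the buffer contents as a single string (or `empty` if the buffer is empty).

Answer: ovgxqmooaggxxoagxe

Derivation:
After op 1 (add_cursor(3)): buffer="vqmaae" (len 6), cursors c1@0 c2@3 c4@3 c3@4, authorship ......
After op 2 (insert('o')): buffer="ovqmooaoae" (len 10), cursors c1@1 c2@6 c4@6 c3@8, authorship 1...24.3..
After op 3 (move_right): buffer="ovqmooaoae" (len 10), cursors c1@2 c2@7 c4@7 c3@9, authorship 1...24.3..
After op 4 (insert('g')): buffer="ovgqmooaggoage" (len 14), cursors c1@3 c2@10 c4@10 c3@13, authorship 1.1..24.243.3.
After op 5 (insert('x')): buffer="ovgxqmooaggxxoagxe" (len 18), cursors c1@4 c2@13 c4@13 c3@17, authorship 1.11..24.24243.33.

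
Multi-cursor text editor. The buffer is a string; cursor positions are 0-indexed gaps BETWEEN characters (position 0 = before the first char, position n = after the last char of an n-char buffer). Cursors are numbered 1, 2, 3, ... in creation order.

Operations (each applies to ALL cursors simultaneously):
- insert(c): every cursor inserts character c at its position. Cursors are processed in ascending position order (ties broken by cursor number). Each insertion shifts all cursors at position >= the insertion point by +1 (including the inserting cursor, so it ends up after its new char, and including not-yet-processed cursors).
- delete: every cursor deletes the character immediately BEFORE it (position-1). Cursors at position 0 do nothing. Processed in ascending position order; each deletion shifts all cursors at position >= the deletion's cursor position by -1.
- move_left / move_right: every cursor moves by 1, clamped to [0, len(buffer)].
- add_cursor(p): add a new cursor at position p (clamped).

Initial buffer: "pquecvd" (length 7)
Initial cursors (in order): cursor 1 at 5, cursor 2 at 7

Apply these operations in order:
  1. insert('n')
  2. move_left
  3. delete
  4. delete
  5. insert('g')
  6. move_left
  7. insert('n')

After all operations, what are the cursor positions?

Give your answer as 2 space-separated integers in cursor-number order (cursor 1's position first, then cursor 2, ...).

After op 1 (insert('n')): buffer="pquecnvdn" (len 9), cursors c1@6 c2@9, authorship .....1..2
After op 2 (move_left): buffer="pquecnvdn" (len 9), cursors c1@5 c2@8, authorship .....1..2
After op 3 (delete): buffer="pquenvn" (len 7), cursors c1@4 c2@6, authorship ....1.2
After op 4 (delete): buffer="pqunn" (len 5), cursors c1@3 c2@4, authorship ...12
After op 5 (insert('g')): buffer="pqugngn" (len 7), cursors c1@4 c2@6, authorship ...1122
After op 6 (move_left): buffer="pqugngn" (len 7), cursors c1@3 c2@5, authorship ...1122
After op 7 (insert('n')): buffer="pqungnngn" (len 9), cursors c1@4 c2@7, authorship ...111222

Answer: 4 7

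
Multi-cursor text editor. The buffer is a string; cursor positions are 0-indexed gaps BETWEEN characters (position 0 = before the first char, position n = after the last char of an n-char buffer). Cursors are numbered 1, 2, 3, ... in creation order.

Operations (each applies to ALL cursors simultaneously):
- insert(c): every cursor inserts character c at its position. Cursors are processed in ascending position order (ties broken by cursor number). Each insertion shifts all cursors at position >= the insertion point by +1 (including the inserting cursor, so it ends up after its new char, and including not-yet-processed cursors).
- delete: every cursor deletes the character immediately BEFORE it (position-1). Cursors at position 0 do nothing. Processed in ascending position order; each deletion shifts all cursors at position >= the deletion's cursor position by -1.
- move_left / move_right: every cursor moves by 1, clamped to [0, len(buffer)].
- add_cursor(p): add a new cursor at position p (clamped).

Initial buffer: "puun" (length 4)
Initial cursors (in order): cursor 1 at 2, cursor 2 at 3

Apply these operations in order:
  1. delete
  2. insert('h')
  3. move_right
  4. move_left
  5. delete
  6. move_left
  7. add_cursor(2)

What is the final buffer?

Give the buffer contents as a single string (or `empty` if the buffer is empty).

After op 1 (delete): buffer="pn" (len 2), cursors c1@1 c2@1, authorship ..
After op 2 (insert('h')): buffer="phhn" (len 4), cursors c1@3 c2@3, authorship .12.
After op 3 (move_right): buffer="phhn" (len 4), cursors c1@4 c2@4, authorship .12.
After op 4 (move_left): buffer="phhn" (len 4), cursors c1@3 c2@3, authorship .12.
After op 5 (delete): buffer="pn" (len 2), cursors c1@1 c2@1, authorship ..
After op 6 (move_left): buffer="pn" (len 2), cursors c1@0 c2@0, authorship ..
After op 7 (add_cursor(2)): buffer="pn" (len 2), cursors c1@0 c2@0 c3@2, authorship ..

Answer: pn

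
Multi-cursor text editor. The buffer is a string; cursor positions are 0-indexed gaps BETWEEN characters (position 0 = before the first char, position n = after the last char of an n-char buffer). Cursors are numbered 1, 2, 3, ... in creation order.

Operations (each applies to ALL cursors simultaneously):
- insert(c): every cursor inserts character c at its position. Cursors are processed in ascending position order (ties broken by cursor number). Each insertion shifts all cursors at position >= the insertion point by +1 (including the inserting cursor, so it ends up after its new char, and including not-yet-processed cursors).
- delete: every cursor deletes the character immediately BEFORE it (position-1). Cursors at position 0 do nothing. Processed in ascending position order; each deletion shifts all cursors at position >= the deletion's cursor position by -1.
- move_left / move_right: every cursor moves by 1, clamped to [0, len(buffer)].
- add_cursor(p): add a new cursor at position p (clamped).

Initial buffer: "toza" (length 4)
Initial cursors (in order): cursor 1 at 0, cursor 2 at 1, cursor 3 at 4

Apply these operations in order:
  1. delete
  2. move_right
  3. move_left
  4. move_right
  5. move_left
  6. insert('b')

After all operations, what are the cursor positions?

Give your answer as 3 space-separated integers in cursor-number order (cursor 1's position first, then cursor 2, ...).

After op 1 (delete): buffer="oz" (len 2), cursors c1@0 c2@0 c3@2, authorship ..
After op 2 (move_right): buffer="oz" (len 2), cursors c1@1 c2@1 c3@2, authorship ..
After op 3 (move_left): buffer="oz" (len 2), cursors c1@0 c2@0 c3@1, authorship ..
After op 4 (move_right): buffer="oz" (len 2), cursors c1@1 c2@1 c3@2, authorship ..
After op 5 (move_left): buffer="oz" (len 2), cursors c1@0 c2@0 c3@1, authorship ..
After op 6 (insert('b')): buffer="bbobz" (len 5), cursors c1@2 c2@2 c3@4, authorship 12.3.

Answer: 2 2 4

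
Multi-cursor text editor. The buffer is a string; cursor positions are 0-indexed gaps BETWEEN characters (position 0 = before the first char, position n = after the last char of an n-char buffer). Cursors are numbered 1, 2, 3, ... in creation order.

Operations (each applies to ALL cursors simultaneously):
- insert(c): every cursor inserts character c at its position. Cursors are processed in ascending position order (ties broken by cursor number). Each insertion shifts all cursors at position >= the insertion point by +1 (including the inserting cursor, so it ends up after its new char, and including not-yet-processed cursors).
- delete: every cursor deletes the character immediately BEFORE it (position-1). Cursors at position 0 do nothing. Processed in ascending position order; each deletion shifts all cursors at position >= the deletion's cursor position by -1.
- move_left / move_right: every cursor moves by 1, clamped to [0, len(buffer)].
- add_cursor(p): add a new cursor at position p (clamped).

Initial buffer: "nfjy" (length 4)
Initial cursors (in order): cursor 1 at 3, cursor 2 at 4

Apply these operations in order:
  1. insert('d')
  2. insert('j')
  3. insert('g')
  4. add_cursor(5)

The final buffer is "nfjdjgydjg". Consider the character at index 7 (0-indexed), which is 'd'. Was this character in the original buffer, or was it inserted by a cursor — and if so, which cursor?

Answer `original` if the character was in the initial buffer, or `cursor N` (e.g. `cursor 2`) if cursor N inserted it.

After op 1 (insert('d')): buffer="nfjdyd" (len 6), cursors c1@4 c2@6, authorship ...1.2
After op 2 (insert('j')): buffer="nfjdjydj" (len 8), cursors c1@5 c2@8, authorship ...11.22
After op 3 (insert('g')): buffer="nfjdjgydjg" (len 10), cursors c1@6 c2@10, authorship ...111.222
After op 4 (add_cursor(5)): buffer="nfjdjgydjg" (len 10), cursors c3@5 c1@6 c2@10, authorship ...111.222
Authorship (.=original, N=cursor N): . . . 1 1 1 . 2 2 2
Index 7: author = 2

Answer: cursor 2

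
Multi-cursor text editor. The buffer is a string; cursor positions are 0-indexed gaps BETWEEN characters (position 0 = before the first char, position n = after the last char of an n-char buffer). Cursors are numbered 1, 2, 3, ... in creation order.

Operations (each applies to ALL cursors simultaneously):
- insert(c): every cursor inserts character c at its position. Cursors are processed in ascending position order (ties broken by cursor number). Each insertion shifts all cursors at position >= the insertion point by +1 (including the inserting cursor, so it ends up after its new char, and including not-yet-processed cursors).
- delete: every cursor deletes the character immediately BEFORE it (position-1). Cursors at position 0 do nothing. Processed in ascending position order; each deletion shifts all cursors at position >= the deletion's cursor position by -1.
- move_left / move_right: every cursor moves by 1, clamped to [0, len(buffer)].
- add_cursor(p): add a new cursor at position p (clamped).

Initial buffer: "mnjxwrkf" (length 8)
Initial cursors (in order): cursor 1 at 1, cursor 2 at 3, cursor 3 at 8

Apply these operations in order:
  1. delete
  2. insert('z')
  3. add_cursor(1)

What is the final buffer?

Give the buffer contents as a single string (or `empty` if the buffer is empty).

Answer: znzxwrkz

Derivation:
After op 1 (delete): buffer="nxwrk" (len 5), cursors c1@0 c2@1 c3@5, authorship .....
After op 2 (insert('z')): buffer="znzxwrkz" (len 8), cursors c1@1 c2@3 c3@8, authorship 1.2....3
After op 3 (add_cursor(1)): buffer="znzxwrkz" (len 8), cursors c1@1 c4@1 c2@3 c3@8, authorship 1.2....3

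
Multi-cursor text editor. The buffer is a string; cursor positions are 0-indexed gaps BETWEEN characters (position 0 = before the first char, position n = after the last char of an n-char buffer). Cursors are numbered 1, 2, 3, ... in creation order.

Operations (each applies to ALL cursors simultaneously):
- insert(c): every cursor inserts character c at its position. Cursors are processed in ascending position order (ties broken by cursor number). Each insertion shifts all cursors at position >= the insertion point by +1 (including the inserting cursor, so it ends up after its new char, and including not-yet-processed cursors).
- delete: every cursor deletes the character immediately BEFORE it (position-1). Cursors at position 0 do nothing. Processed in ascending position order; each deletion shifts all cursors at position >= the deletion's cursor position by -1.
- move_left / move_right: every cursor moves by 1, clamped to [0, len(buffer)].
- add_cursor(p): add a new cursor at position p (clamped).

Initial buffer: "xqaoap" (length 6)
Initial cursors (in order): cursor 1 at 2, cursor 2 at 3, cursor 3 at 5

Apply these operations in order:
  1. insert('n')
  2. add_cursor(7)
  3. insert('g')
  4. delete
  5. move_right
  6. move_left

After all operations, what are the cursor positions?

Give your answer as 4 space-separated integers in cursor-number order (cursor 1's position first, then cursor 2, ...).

After op 1 (insert('n')): buffer="xqnanoanp" (len 9), cursors c1@3 c2@5 c3@8, authorship ..1.2..3.
After op 2 (add_cursor(7)): buffer="xqnanoanp" (len 9), cursors c1@3 c2@5 c4@7 c3@8, authorship ..1.2..3.
After op 3 (insert('g')): buffer="xqngangoagngp" (len 13), cursors c1@4 c2@7 c4@10 c3@12, authorship ..11.22..433.
After op 4 (delete): buffer="xqnanoanp" (len 9), cursors c1@3 c2@5 c4@7 c3@8, authorship ..1.2..3.
After op 5 (move_right): buffer="xqnanoanp" (len 9), cursors c1@4 c2@6 c4@8 c3@9, authorship ..1.2..3.
After op 6 (move_left): buffer="xqnanoanp" (len 9), cursors c1@3 c2@5 c4@7 c3@8, authorship ..1.2..3.

Answer: 3 5 8 7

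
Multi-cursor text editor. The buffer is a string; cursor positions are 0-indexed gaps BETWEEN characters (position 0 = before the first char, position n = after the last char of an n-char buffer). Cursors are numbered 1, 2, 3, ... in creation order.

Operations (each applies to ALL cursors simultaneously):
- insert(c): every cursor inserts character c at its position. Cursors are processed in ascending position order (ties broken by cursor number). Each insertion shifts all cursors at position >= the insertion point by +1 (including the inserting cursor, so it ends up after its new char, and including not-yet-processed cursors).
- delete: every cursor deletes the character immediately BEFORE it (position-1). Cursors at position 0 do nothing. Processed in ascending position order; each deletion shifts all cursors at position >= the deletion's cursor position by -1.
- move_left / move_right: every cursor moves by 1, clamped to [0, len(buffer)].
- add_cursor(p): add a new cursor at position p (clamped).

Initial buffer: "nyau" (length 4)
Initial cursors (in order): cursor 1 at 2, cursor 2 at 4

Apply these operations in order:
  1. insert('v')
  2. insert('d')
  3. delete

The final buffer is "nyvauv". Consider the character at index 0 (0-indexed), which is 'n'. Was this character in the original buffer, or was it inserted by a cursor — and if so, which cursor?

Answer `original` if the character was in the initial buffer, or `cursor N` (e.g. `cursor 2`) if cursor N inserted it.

After op 1 (insert('v')): buffer="nyvauv" (len 6), cursors c1@3 c2@6, authorship ..1..2
After op 2 (insert('d')): buffer="nyvdauvd" (len 8), cursors c1@4 c2@8, authorship ..11..22
After op 3 (delete): buffer="nyvauv" (len 6), cursors c1@3 c2@6, authorship ..1..2
Authorship (.=original, N=cursor N): . . 1 . . 2
Index 0: author = original

Answer: original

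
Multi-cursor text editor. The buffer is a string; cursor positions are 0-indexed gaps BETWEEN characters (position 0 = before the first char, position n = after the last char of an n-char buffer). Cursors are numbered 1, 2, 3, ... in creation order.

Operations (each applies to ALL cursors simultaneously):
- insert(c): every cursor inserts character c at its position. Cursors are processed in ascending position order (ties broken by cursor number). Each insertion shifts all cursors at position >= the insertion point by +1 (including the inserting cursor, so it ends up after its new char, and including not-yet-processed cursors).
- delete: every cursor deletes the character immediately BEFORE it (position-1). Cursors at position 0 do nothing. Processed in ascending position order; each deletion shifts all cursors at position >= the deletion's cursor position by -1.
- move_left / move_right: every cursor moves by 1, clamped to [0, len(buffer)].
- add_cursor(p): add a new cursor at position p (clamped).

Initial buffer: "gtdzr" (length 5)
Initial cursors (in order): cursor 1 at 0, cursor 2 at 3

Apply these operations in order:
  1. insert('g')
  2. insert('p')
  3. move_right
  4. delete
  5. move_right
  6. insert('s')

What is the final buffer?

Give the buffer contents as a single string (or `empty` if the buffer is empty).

Answer: gptsdgprs

Derivation:
After op 1 (insert('g')): buffer="ggtdgzr" (len 7), cursors c1@1 c2@5, authorship 1...2..
After op 2 (insert('p')): buffer="gpgtdgpzr" (len 9), cursors c1@2 c2@7, authorship 11...22..
After op 3 (move_right): buffer="gpgtdgpzr" (len 9), cursors c1@3 c2@8, authorship 11...22..
After op 4 (delete): buffer="gptdgpr" (len 7), cursors c1@2 c2@6, authorship 11..22.
After op 5 (move_right): buffer="gptdgpr" (len 7), cursors c1@3 c2@7, authorship 11..22.
After op 6 (insert('s')): buffer="gptsdgprs" (len 9), cursors c1@4 c2@9, authorship 11.1.22.2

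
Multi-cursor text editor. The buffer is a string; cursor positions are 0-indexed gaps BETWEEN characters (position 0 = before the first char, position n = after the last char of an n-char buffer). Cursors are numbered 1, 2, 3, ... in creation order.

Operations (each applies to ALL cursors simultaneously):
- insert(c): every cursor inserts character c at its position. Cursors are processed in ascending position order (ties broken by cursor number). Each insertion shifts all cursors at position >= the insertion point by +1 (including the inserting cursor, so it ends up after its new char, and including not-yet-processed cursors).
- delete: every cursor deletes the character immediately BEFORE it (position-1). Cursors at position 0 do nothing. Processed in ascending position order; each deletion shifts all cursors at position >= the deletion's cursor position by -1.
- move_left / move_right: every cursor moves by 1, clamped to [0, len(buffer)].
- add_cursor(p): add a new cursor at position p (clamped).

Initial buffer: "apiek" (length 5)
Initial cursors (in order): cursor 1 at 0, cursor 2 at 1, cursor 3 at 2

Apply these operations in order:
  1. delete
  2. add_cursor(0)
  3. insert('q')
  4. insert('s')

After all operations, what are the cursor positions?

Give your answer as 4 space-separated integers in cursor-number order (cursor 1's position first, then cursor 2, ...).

After op 1 (delete): buffer="iek" (len 3), cursors c1@0 c2@0 c3@0, authorship ...
After op 2 (add_cursor(0)): buffer="iek" (len 3), cursors c1@0 c2@0 c3@0 c4@0, authorship ...
After op 3 (insert('q')): buffer="qqqqiek" (len 7), cursors c1@4 c2@4 c3@4 c4@4, authorship 1234...
After op 4 (insert('s')): buffer="qqqqssssiek" (len 11), cursors c1@8 c2@8 c3@8 c4@8, authorship 12341234...

Answer: 8 8 8 8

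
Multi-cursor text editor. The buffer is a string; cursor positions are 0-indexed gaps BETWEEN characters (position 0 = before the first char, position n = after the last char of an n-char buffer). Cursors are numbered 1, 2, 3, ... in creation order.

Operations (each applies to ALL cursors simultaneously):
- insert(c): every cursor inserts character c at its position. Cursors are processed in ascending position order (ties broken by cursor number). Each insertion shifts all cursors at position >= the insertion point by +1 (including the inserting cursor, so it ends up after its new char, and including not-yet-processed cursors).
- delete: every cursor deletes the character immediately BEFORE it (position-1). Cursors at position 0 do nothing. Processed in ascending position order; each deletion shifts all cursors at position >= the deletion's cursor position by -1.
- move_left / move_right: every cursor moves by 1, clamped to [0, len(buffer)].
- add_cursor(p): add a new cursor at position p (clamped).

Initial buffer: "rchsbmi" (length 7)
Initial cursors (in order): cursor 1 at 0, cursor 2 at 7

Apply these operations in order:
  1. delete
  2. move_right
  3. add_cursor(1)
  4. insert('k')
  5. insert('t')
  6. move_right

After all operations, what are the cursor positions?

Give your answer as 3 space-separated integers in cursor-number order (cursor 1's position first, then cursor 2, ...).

After op 1 (delete): buffer="rchsbm" (len 6), cursors c1@0 c2@6, authorship ......
After op 2 (move_right): buffer="rchsbm" (len 6), cursors c1@1 c2@6, authorship ......
After op 3 (add_cursor(1)): buffer="rchsbm" (len 6), cursors c1@1 c3@1 c2@6, authorship ......
After op 4 (insert('k')): buffer="rkkchsbmk" (len 9), cursors c1@3 c3@3 c2@9, authorship .13.....2
After op 5 (insert('t')): buffer="rkkttchsbmkt" (len 12), cursors c1@5 c3@5 c2@12, authorship .1313.....22
After op 6 (move_right): buffer="rkkttchsbmkt" (len 12), cursors c1@6 c3@6 c2@12, authorship .1313.....22

Answer: 6 12 6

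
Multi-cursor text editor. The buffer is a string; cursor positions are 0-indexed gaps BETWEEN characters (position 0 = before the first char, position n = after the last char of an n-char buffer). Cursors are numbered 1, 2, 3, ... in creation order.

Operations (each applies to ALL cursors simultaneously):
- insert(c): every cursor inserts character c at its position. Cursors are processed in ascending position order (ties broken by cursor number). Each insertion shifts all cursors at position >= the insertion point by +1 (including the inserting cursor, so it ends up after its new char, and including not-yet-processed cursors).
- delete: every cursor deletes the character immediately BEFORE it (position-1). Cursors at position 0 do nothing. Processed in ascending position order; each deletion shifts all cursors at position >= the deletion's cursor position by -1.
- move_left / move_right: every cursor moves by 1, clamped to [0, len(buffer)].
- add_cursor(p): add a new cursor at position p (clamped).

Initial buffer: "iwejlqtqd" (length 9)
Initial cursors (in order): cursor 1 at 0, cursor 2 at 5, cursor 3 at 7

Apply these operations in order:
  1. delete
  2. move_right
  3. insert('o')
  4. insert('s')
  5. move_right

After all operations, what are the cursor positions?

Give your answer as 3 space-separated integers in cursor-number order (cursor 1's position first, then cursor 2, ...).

After op 1 (delete): buffer="iwejqqd" (len 7), cursors c1@0 c2@4 c3@5, authorship .......
After op 2 (move_right): buffer="iwejqqd" (len 7), cursors c1@1 c2@5 c3@6, authorship .......
After op 3 (insert('o')): buffer="iowejqoqod" (len 10), cursors c1@2 c2@7 c3@9, authorship .1....2.3.
After op 4 (insert('s')): buffer="ioswejqosqosd" (len 13), cursors c1@3 c2@9 c3@12, authorship .11....22.33.
After op 5 (move_right): buffer="ioswejqosqosd" (len 13), cursors c1@4 c2@10 c3@13, authorship .11....22.33.

Answer: 4 10 13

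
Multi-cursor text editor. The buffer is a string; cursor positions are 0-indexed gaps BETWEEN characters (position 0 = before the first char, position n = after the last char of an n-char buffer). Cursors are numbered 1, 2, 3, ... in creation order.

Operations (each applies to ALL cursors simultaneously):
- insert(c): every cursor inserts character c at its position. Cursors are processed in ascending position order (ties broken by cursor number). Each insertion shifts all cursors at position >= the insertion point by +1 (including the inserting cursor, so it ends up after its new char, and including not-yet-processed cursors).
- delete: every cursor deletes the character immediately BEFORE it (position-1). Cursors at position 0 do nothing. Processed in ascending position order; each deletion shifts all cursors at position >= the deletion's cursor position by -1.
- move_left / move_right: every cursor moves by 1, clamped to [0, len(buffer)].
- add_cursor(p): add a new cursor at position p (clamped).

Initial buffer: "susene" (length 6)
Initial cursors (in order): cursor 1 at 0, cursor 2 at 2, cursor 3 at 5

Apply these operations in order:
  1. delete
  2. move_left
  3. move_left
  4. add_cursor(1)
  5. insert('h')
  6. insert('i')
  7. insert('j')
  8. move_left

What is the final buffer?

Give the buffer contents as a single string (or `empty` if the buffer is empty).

Answer: hhiijjshhiijjsee

Derivation:
After op 1 (delete): buffer="ssee" (len 4), cursors c1@0 c2@1 c3@3, authorship ....
After op 2 (move_left): buffer="ssee" (len 4), cursors c1@0 c2@0 c3@2, authorship ....
After op 3 (move_left): buffer="ssee" (len 4), cursors c1@0 c2@0 c3@1, authorship ....
After op 4 (add_cursor(1)): buffer="ssee" (len 4), cursors c1@0 c2@0 c3@1 c4@1, authorship ....
After op 5 (insert('h')): buffer="hhshhsee" (len 8), cursors c1@2 c2@2 c3@5 c4@5, authorship 12.34...
After op 6 (insert('i')): buffer="hhiishhiisee" (len 12), cursors c1@4 c2@4 c3@9 c4@9, authorship 1212.3434...
After op 7 (insert('j')): buffer="hhiijjshhiijjsee" (len 16), cursors c1@6 c2@6 c3@13 c4@13, authorship 121212.343434...
After op 8 (move_left): buffer="hhiijjshhiijjsee" (len 16), cursors c1@5 c2@5 c3@12 c4@12, authorship 121212.343434...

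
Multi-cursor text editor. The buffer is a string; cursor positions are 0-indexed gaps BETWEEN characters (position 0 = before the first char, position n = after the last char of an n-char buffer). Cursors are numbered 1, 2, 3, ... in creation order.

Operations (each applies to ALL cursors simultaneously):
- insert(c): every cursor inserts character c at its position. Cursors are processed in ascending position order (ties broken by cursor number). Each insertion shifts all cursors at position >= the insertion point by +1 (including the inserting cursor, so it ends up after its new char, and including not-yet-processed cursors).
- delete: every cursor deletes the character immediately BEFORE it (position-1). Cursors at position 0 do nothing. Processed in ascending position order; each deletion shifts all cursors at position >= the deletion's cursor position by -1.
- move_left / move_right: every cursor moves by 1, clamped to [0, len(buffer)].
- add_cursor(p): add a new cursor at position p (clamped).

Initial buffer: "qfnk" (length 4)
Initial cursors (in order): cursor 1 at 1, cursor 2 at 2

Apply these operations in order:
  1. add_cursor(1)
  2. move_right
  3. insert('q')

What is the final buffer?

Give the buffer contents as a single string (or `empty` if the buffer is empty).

After op 1 (add_cursor(1)): buffer="qfnk" (len 4), cursors c1@1 c3@1 c2@2, authorship ....
After op 2 (move_right): buffer="qfnk" (len 4), cursors c1@2 c3@2 c2@3, authorship ....
After op 3 (insert('q')): buffer="qfqqnqk" (len 7), cursors c1@4 c3@4 c2@6, authorship ..13.2.

Answer: qfqqnqk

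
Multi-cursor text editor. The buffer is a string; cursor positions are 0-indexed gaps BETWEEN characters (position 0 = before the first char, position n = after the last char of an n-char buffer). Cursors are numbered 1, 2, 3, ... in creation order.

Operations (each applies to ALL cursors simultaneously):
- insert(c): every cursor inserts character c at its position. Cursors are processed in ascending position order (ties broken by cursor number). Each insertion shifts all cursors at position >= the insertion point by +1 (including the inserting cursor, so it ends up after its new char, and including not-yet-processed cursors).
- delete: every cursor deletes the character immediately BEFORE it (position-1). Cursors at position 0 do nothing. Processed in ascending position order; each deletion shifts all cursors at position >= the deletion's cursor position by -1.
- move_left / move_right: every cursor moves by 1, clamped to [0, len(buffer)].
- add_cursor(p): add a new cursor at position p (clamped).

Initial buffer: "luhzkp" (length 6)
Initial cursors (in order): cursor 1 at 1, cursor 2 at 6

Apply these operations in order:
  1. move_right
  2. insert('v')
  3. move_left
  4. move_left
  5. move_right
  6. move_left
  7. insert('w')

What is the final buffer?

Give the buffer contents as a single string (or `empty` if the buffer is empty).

Answer: lwuvhzkwpv

Derivation:
After op 1 (move_right): buffer="luhzkp" (len 6), cursors c1@2 c2@6, authorship ......
After op 2 (insert('v')): buffer="luvhzkpv" (len 8), cursors c1@3 c2@8, authorship ..1....2
After op 3 (move_left): buffer="luvhzkpv" (len 8), cursors c1@2 c2@7, authorship ..1....2
After op 4 (move_left): buffer="luvhzkpv" (len 8), cursors c1@1 c2@6, authorship ..1....2
After op 5 (move_right): buffer="luvhzkpv" (len 8), cursors c1@2 c2@7, authorship ..1....2
After op 6 (move_left): buffer="luvhzkpv" (len 8), cursors c1@1 c2@6, authorship ..1....2
After op 7 (insert('w')): buffer="lwuvhzkwpv" (len 10), cursors c1@2 c2@8, authorship .1.1...2.2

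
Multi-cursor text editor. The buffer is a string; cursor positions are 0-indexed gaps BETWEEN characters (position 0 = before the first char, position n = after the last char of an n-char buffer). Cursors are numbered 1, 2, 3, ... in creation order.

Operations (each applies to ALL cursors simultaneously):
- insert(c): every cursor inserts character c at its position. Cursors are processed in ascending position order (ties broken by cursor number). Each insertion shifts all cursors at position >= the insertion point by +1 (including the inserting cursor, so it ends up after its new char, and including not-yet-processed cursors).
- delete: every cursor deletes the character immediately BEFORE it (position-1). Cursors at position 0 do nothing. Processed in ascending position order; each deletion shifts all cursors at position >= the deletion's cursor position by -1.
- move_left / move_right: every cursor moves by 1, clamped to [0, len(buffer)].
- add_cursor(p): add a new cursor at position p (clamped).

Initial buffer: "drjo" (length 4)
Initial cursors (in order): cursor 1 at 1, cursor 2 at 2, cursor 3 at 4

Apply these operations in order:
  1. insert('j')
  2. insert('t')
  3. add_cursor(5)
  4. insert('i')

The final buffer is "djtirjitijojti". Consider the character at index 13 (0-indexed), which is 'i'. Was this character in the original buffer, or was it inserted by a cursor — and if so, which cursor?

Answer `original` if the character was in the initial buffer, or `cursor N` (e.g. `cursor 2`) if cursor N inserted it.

After op 1 (insert('j')): buffer="djrjjoj" (len 7), cursors c1@2 c2@4 c3@7, authorship .1.2..3
After op 2 (insert('t')): buffer="djtrjtjojt" (len 10), cursors c1@3 c2@6 c3@10, authorship .11.22..33
After op 3 (add_cursor(5)): buffer="djtrjtjojt" (len 10), cursors c1@3 c4@5 c2@6 c3@10, authorship .11.22..33
After op 4 (insert('i')): buffer="djtirjitijojti" (len 14), cursors c1@4 c4@7 c2@9 c3@14, authorship .111.2422..333
Authorship (.=original, N=cursor N): . 1 1 1 . 2 4 2 2 . . 3 3 3
Index 13: author = 3

Answer: cursor 3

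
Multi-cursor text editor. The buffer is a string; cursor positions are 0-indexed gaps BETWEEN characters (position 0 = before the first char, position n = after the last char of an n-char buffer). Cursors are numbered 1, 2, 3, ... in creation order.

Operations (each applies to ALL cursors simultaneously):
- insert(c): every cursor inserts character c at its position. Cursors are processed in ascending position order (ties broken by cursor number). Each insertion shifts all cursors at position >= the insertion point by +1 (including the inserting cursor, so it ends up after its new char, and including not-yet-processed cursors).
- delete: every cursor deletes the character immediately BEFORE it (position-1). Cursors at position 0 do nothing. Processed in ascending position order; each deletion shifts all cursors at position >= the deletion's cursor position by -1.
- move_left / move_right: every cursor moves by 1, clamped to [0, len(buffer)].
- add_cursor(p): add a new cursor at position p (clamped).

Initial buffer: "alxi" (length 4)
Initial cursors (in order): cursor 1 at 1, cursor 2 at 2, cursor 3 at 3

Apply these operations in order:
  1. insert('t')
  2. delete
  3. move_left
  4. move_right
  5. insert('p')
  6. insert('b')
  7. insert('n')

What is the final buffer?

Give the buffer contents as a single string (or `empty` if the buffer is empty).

After op 1 (insert('t')): buffer="atltxti" (len 7), cursors c1@2 c2@4 c3@6, authorship .1.2.3.
After op 2 (delete): buffer="alxi" (len 4), cursors c1@1 c2@2 c3@3, authorship ....
After op 3 (move_left): buffer="alxi" (len 4), cursors c1@0 c2@1 c3@2, authorship ....
After op 4 (move_right): buffer="alxi" (len 4), cursors c1@1 c2@2 c3@3, authorship ....
After op 5 (insert('p')): buffer="aplpxpi" (len 7), cursors c1@2 c2@4 c3@6, authorship .1.2.3.
After op 6 (insert('b')): buffer="apblpbxpbi" (len 10), cursors c1@3 c2@6 c3@9, authorship .11.22.33.
After op 7 (insert('n')): buffer="apbnlpbnxpbni" (len 13), cursors c1@4 c2@8 c3@12, authorship .111.222.333.

Answer: apbnlpbnxpbni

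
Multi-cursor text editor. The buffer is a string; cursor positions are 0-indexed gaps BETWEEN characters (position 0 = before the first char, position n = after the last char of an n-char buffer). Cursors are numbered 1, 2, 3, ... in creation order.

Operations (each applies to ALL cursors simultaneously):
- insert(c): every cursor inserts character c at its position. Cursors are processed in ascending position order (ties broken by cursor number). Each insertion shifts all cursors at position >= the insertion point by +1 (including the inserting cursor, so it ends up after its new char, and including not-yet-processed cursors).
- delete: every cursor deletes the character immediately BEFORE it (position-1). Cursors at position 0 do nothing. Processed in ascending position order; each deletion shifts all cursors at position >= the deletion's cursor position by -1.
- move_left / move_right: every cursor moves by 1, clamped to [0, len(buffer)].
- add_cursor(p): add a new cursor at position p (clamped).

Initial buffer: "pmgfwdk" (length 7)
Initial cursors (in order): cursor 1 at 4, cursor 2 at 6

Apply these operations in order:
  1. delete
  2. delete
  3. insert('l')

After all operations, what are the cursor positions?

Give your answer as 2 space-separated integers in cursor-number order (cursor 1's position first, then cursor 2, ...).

After op 1 (delete): buffer="pmgwk" (len 5), cursors c1@3 c2@4, authorship .....
After op 2 (delete): buffer="pmk" (len 3), cursors c1@2 c2@2, authorship ...
After op 3 (insert('l')): buffer="pmllk" (len 5), cursors c1@4 c2@4, authorship ..12.

Answer: 4 4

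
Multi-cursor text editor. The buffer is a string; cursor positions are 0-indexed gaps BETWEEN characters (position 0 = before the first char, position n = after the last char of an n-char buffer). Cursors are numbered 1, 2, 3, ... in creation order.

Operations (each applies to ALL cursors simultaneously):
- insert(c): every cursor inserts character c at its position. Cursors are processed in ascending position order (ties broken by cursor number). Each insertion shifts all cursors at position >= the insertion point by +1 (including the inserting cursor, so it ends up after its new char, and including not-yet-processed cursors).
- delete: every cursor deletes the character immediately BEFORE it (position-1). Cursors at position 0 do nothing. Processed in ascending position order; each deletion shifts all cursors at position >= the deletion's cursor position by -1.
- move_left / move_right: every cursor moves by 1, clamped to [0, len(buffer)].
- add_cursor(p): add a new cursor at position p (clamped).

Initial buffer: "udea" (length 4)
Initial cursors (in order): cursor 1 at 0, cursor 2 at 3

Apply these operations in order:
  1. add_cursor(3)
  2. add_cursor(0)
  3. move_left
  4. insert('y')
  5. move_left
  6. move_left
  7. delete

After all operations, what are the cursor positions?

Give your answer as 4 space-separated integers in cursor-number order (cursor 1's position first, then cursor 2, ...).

Answer: 0 2 2 0

Derivation:
After op 1 (add_cursor(3)): buffer="udea" (len 4), cursors c1@0 c2@3 c3@3, authorship ....
After op 2 (add_cursor(0)): buffer="udea" (len 4), cursors c1@0 c4@0 c2@3 c3@3, authorship ....
After op 3 (move_left): buffer="udea" (len 4), cursors c1@0 c4@0 c2@2 c3@2, authorship ....
After op 4 (insert('y')): buffer="yyudyyea" (len 8), cursors c1@2 c4@2 c2@6 c3@6, authorship 14..23..
After op 5 (move_left): buffer="yyudyyea" (len 8), cursors c1@1 c4@1 c2@5 c3@5, authorship 14..23..
After op 6 (move_left): buffer="yyudyyea" (len 8), cursors c1@0 c4@0 c2@4 c3@4, authorship 14..23..
After op 7 (delete): buffer="yyyyea" (len 6), cursors c1@0 c4@0 c2@2 c3@2, authorship 1423..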